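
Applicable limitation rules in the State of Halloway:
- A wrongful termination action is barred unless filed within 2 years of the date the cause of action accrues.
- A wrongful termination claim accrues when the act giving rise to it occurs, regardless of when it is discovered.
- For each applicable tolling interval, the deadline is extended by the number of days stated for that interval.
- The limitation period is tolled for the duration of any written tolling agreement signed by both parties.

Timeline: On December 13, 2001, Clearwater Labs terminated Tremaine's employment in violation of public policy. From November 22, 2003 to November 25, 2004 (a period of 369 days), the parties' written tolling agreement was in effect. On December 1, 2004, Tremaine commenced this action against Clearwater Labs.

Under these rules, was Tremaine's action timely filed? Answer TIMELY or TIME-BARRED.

The claim accrued on December 13, 2001, when the wrongful act occurred.
The untolled deadline — 2 years after December 13, 2001 — is December 13, 2003.
The period was tolled for 369 days by the written tolling agreement (November 22, 2003 to November 25, 2004), pushing the deadline to December 16, 2004.
The December 1, 2004 filing precedes the December 16, 2004 deadline; the claim is timely.

TIMELY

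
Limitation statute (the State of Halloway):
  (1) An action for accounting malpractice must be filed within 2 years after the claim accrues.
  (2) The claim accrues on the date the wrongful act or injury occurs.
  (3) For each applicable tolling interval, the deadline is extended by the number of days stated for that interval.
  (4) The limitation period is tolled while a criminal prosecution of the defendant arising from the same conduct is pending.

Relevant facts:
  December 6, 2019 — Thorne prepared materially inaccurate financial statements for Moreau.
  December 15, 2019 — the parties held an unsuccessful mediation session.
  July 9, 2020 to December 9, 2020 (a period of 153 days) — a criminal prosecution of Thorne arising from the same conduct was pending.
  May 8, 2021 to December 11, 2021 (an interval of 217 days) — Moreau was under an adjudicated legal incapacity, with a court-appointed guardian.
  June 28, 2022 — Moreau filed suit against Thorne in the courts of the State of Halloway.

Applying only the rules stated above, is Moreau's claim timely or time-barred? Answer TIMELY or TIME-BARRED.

The claim accrued on December 6, 2019, when the wrongful act occurred.
The untolled deadline — 2 years after December 6, 2019 — is December 6, 2021.
Because the pending criminal prosecution ran from July 9, 2020 to December 9, 2020, the deadline is extended by 153 days to May 8, 2022.
No stated provision tolls the period for the plaintiff's incapacity, so the interval from May 8, 2021 to December 11, 2021 has no effect on the deadline.
The other events in the timeline have no effect on the limitation period under the stated rules.
Filing on June 28, 2022 missed the May 8, 2022 deadline — the action is time-barred.

TIME-BARRED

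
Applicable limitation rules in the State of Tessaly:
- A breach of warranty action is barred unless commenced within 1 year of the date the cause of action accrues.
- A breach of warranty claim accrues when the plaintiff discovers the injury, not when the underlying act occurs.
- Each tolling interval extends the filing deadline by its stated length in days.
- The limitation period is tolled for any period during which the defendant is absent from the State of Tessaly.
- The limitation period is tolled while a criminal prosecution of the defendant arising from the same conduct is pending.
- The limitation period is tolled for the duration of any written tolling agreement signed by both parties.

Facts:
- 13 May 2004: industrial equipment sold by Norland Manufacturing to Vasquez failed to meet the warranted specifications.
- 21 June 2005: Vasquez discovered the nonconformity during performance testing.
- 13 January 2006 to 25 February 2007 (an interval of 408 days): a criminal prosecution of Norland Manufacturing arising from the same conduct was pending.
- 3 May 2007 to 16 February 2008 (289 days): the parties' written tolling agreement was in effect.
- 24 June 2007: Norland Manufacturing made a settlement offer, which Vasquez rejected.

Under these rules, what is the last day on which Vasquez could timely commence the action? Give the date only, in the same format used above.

Under the discovery rule, the claim accrued on 21 June 2005, when Vasquez discovered the injury — not on the 13 May 2004 date of the underlying act.
The untolled deadline — 1 year after 21 June 2005 — is 21 June 2006.
The period was tolled for 408 days by the pending criminal prosecution (13 January 2006 to 25 February 2007), pushing the deadline to 3 August 2007.
The period was tolled for 289 days by the written tolling agreement (3 May 2007 to 16 February 2008), pushing the deadline to 18 May 2008.
The other events in the timeline have no effect on the limitation period under the stated rules.

18 May 2008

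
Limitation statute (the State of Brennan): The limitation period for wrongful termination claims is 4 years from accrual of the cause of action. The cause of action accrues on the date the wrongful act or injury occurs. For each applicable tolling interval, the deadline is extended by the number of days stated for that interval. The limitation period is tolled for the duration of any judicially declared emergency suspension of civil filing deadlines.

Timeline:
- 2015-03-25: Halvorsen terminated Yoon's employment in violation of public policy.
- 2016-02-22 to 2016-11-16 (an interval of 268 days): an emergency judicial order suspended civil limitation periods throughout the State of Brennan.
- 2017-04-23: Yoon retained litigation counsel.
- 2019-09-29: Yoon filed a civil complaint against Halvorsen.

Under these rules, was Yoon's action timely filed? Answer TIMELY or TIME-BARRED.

TIMELY

The cause of action accrued on 2015-03-25, the date of the act.
4 years from 2015-03-25 is 2019-03-25.
The emergency suspension of filing deadlines from 2016-02-22 to 2016-11-16 tolled the period for 268 days, extending the deadline to 2019-12-18.
None of the other events listed affects the running of the period under the stated rules.
Filing on 2019-09-29 beat the 2019-12-18 deadline — the action is timely.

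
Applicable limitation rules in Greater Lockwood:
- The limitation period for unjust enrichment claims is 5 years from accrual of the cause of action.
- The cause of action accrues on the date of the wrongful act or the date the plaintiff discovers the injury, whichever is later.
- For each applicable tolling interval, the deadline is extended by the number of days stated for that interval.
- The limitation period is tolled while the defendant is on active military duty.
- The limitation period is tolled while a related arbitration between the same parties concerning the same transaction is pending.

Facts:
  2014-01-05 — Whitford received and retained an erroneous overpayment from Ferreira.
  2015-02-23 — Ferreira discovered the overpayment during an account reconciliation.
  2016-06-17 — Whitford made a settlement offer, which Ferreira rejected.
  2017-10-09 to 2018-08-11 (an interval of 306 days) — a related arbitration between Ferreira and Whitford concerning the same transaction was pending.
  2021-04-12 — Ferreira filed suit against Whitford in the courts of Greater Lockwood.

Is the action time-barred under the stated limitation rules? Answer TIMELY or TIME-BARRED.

TIME-BARRED

The claim accrued on 2015-02-23 — the later of the 2014-01-05 act and the 2015-02-23 discovery.
5 years from 2015-02-23 is 2020-02-23.
The period was tolled for 306 days by the pending related arbitration (2017-10-09 to 2018-08-11), pushing the deadline to 2020-12-25.
None of the other events listed affects the running of the period under the stated rules.
Ferreira filed on 2021-04-12, after the 2020-12-25 deadline, so the action is time-barred.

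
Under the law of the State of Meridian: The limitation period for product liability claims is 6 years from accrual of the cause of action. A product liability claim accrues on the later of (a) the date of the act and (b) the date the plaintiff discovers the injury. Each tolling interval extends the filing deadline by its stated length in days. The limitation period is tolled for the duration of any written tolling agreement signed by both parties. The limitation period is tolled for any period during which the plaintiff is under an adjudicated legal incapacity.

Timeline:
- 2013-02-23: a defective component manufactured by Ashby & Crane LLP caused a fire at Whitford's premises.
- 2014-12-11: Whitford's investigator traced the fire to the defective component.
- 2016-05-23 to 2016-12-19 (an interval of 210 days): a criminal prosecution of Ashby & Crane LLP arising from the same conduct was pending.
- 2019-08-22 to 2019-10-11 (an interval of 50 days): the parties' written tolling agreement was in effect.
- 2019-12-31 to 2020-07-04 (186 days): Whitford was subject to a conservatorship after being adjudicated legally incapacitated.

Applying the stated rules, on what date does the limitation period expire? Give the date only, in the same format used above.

Because discovery on 2014-12-11 post-dates the 2013-02-23 act, accrual under the later-of rule falls on 2014-12-11.
The untolled deadline — 6 years after 2014-12-11 — is 2020-12-11.
The period was tolled for 50 days by the written tolling agreement (2019-08-22 to 2019-10-11), pushing the deadline to 2021-01-30.
Because the plaintiff's legal incapacity ran from 2019-12-31 to 2020-07-04, the deadline is extended by 186 days to 2021-08-04.
Although a criminal prosecution ran from 2016-05-23 to 2016-12-19, the stated rules do not make that a tolling event, so it is disregarded.

2021-08-04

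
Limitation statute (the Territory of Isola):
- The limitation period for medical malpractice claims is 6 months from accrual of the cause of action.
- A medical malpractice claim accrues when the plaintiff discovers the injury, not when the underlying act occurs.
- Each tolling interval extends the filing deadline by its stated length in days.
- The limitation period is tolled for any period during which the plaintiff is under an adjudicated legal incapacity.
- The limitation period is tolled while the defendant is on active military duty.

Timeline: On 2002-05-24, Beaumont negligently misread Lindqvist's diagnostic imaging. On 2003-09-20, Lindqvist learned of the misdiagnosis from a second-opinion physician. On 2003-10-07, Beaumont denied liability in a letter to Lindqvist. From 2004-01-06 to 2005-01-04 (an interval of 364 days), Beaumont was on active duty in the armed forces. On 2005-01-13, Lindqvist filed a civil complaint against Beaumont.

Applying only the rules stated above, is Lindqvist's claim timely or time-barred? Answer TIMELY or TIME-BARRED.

The claim did not accrue until Lindqvist discovered the injury on 2003-09-20; the 2002-05-24 act date does not start the clock under the stated rule.
6 months from 2003-09-20 is 2004-03-20.
Because the defendant's active military service ran from 2004-01-06 to 2005-01-04, the deadline is extended by 364 days to 2005-03-19.
The other events in the timeline have no effect on the limitation period under the stated rules.
Lindqvist filed on 2005-01-13, before the 2005-03-19 deadline, so the action is timely.

TIMELY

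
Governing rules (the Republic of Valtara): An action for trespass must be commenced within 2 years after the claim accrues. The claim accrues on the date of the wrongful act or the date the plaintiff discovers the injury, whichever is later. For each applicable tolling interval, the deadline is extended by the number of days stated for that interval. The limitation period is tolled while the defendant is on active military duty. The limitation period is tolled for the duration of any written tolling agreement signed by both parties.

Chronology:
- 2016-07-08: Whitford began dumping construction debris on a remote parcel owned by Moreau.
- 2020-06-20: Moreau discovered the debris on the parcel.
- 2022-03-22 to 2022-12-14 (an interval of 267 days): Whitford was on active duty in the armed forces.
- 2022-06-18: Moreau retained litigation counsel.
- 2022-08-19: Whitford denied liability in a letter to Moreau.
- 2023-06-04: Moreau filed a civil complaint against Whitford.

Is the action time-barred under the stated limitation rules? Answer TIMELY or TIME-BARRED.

The claim accrued on 2020-06-20 — the later of the 2016-07-08 act and the 2020-06-20 discovery.
The untolled deadline — 2 years after 2020-06-20 — is 2022-06-20.
The period was tolled for 267 days by the defendant's active military service (2022-03-22 to 2022-12-14), pushing the deadline to 2023-03-14.
The other events in the timeline have no effect on the limitation period under the stated rules.
Moreau filed on 2023-06-04, after the 2023-03-14 deadline, so the action is time-barred.

TIME-BARRED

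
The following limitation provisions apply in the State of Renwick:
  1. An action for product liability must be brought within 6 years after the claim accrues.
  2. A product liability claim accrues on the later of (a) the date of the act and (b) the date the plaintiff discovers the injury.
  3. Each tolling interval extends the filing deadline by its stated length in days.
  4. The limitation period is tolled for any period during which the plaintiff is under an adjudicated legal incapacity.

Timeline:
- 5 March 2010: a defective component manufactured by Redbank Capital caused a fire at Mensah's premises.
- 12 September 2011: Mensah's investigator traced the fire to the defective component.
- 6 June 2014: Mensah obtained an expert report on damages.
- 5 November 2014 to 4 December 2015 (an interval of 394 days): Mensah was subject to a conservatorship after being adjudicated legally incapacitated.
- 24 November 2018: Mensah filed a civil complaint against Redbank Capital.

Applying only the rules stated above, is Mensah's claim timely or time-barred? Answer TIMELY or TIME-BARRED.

TIME-BARRED

Taking the later of the act (5 March 2010) and discovery (12 September 2011), the claim accrued on 12 September 2011.
The untolled deadline — 6 years after 12 September 2011 — is 12 September 2017.
Because the plaintiff's legal incapacity ran from 5 November 2014 to 4 December 2015, the deadline is extended by 394 days to 11 October 2018.
Nothing else in the chronology tolls or restarts the period.
Mensah filed on 24 November 2018, after the 11 October 2018 deadline, so the action is time-barred.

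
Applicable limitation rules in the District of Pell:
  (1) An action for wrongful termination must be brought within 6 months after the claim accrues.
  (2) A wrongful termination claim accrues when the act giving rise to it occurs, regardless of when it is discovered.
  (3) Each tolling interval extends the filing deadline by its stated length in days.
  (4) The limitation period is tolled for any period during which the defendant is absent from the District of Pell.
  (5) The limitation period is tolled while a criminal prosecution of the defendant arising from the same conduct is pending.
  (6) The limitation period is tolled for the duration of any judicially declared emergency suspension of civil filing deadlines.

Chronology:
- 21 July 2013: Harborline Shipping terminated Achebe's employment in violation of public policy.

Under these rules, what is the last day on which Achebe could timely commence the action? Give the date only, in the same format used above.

21 January 2014

The claim accrued on 21 July 2013, the date of the act.
6 months from 21 July 2013 is 21 January 2014.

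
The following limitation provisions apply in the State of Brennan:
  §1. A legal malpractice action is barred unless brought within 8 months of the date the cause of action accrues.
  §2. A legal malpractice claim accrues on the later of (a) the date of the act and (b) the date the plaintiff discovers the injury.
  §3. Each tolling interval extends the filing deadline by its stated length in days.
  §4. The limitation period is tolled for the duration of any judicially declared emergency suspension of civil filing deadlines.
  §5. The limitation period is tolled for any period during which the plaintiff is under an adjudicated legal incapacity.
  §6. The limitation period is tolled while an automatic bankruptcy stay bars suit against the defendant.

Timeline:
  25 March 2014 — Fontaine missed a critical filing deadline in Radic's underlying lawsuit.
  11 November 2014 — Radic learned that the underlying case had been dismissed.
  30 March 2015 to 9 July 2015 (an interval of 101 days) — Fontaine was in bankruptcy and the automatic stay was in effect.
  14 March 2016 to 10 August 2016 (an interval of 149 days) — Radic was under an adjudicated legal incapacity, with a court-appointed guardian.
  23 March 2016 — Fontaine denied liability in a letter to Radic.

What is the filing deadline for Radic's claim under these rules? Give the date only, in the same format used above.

20 October 2015

Because discovery on 11 November 2014 post-dates the 25 March 2014 act, accrual under the later-of rule falls on 11 November 2014.
8 months from 11 November 2014 is 11 July 2015.
The automatic bankruptcy stay from 30 March 2015 to 9 July 2015 tolled the period for 101 days, extending the deadline to 20 October 2015.
The plaintiff's legal incapacity from 14 March 2016 to 10 August 2016 began after the period had already run on 20 October 2015, so it has no tolling effect.
Nothing else in the chronology tolls or restarts the period.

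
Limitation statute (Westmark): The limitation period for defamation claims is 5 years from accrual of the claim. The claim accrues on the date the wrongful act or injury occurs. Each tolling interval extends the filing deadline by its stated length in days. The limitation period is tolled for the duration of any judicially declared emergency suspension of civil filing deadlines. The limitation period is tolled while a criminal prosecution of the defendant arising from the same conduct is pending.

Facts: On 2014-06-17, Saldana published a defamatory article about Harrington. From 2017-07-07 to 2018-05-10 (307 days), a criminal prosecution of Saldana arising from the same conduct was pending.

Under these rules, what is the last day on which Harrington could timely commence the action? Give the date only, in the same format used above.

2020-04-19

The claim accrued on 2014-06-17, when the wrongful act occurred.
The untolled deadline — 5 years after 2014-06-17 — is 2019-06-17.
The period was tolled for 307 days by the pending criminal prosecution (2017-07-07 to 2018-05-10), pushing the deadline to 2020-04-19.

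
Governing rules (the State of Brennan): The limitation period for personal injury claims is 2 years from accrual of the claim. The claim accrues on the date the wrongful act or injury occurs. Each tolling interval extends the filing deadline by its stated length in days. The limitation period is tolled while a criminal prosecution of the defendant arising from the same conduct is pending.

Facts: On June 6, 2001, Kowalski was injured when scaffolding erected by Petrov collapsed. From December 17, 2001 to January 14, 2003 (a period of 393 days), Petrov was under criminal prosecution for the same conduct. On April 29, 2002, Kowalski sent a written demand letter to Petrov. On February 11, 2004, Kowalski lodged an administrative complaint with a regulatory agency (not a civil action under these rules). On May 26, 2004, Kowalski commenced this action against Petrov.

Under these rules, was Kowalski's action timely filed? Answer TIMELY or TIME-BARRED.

The limitation period began to run on June 6, 2001.
2 years from June 6, 2001 is June 6, 2003.
Because the pending criminal prosecution ran from December 17, 2001 to January 14, 2003, the deadline is extended by 393 days to July 3, 2004.
Nothing else in the chronology tolls or restarts the period.
Filing on May 26, 2004 beat the July 3, 2004 deadline — the action is timely.

TIMELY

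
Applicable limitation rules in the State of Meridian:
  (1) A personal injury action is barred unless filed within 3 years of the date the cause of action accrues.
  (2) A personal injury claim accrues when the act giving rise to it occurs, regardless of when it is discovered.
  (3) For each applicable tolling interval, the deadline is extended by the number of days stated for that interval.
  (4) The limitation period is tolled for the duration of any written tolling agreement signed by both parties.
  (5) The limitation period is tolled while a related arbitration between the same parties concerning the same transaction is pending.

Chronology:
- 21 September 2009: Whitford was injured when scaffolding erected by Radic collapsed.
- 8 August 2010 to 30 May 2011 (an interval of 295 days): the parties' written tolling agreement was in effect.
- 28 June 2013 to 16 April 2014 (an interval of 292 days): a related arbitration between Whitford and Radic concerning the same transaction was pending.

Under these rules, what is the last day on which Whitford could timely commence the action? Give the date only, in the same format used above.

The claim accrued on 21 September 2009, when the wrongful act occurred.
3 years from 21 September 2009 is 21 September 2012.
Because the written tolling agreement ran from 8 August 2010 to 30 May 2011, the deadline is extended by 295 days to 13 July 2013.
The period was tolled for 292 days by the pending related arbitration (28 June 2013 to 16 April 2014), pushing the deadline to 1 May 2014.

1 May 2014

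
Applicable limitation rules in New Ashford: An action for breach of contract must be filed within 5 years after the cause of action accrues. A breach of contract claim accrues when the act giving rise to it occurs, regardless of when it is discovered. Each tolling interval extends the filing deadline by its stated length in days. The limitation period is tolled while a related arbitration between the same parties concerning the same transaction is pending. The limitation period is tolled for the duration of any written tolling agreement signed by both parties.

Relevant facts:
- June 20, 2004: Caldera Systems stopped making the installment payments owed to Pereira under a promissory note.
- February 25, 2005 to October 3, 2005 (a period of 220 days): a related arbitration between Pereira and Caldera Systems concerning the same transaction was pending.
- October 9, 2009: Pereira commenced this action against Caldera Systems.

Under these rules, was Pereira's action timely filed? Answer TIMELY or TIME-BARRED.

The limitation period began to run on June 20, 2004.
The untolled deadline — 5 years after June 20, 2004 — is June 20, 2009.
Because the pending related arbitration ran from February 25, 2005 to October 3, 2005, the deadline is extended by 220 days to January 26, 2010.
Filing on October 9, 2009 beat the January 26, 2010 deadline — the action is timely.

TIMELY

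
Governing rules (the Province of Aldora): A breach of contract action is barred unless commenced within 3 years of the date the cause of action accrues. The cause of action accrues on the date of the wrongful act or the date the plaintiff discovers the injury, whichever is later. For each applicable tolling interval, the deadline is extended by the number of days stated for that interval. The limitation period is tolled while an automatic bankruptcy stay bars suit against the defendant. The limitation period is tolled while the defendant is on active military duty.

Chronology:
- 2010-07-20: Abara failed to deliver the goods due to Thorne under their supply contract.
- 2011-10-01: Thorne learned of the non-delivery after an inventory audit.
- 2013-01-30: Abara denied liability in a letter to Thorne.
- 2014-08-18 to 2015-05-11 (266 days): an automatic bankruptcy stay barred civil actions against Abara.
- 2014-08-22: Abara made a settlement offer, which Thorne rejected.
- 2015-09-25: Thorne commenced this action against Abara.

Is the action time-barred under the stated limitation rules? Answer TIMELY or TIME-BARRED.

Taking the later of the act (2010-07-20) and discovery (2011-10-01), the claim accrued on 2011-10-01.
3 years from 2011-10-01 is 2014-10-01.
The period was tolled for 266 days by the automatic bankruptcy stay (2014-08-18 to 2015-05-11), pushing the deadline to 2015-06-24.
None of the other events listed affects the running of the period under the stated rules.
The 2015-09-25 filing falls after the 2015-06-24 deadline; the claim is time-barred.

TIME-BARRED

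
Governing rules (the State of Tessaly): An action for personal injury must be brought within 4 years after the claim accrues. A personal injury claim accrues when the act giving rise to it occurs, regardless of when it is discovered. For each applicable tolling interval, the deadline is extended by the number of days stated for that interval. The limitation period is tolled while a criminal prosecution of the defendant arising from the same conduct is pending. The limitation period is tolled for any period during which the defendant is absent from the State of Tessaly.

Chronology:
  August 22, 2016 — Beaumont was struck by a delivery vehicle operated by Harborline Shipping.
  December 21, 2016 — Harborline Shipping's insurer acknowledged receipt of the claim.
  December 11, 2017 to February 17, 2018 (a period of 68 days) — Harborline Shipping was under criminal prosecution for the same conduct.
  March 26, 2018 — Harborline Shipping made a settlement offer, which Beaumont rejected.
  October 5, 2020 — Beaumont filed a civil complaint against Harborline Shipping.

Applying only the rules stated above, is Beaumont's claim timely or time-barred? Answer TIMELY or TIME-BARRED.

The claim accrued on August 22, 2016, when the wrongful act occurred.
Adding the 4 years base period to August 22, 2016 gives a deadline of August 22, 2020, before any tolling.
The period was tolled for 68 days by the pending criminal prosecution (December 11, 2017 to February 17, 2018), pushing the deadline to October 29, 2020.
The other events in the timeline have no effect on the limitation period under the stated rules.
Filing on October 5, 2020 beat the October 29, 2020 deadline — the action is timely.

TIMELY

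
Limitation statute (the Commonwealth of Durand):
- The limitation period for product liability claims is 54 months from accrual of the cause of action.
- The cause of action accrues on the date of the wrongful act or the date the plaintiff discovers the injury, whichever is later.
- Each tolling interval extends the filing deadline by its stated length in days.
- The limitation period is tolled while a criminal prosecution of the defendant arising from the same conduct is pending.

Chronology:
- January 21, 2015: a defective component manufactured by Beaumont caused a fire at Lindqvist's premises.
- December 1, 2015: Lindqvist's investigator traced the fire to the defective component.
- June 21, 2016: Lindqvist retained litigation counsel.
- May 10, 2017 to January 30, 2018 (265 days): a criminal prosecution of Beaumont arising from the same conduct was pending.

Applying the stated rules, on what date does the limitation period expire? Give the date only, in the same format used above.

Because discovery on December 1, 2015 post-dates the January 21, 2015 act, accrual under the later-of rule falls on December 1, 2015.
The untolled deadline — 54 months after December 1, 2015 — is June 1, 2020.
Because the pending criminal prosecution ran from May 10, 2017 to January 30, 2018, the deadline is extended by 265 days to February 21, 2021.
The other events in the timeline have no effect on the limitation period under the stated rules.

February 21, 2021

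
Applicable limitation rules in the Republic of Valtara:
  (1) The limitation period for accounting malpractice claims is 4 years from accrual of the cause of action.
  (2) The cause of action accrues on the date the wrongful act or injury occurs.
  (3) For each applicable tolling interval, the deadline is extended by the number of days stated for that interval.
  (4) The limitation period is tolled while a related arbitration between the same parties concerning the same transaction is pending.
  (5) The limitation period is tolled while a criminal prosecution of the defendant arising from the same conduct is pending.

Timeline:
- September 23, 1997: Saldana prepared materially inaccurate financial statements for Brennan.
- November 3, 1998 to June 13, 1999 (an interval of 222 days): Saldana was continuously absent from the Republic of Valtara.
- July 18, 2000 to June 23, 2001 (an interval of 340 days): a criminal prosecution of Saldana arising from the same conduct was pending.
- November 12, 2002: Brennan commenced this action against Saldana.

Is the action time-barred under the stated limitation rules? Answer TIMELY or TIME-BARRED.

TIME-BARRED

The claim accrued on September 23, 1997, when the wrongful act occurred.
The untolled deadline — 4 years after September 23, 1997 — is September 23, 2001.
The period was tolled for 340 days by the pending criminal prosecution (July 18, 2000 to June 23, 2001), pushing the deadline to August 29, 2002.
Although the defendant's absence ran from November 3, 1998 to June 13, 1999, the stated rules do not make that a tolling event, so it is disregarded.
Filing on November 12, 2002 missed the August 29, 2002 deadline — the action is time-barred.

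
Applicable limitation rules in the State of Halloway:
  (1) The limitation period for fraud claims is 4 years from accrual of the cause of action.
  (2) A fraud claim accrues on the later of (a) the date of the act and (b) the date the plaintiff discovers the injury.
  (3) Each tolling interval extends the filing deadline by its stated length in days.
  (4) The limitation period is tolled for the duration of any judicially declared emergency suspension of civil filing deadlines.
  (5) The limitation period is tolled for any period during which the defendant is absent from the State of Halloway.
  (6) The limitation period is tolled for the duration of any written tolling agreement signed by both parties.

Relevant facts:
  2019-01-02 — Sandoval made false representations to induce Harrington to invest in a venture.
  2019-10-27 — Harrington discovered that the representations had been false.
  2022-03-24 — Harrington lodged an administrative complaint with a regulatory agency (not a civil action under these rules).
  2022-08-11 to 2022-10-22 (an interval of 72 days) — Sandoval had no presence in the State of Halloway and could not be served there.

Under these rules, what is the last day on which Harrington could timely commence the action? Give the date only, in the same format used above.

2024-01-07

Taking the later of the act (2019-01-02) and discovery (2019-10-27), the claim accrued on 2019-10-27.
Adding the 4 years base period to 2019-10-27 gives a deadline of 2023-10-27, before any tolling.
The period was tolled for 72 days by the defendant's absence from the jurisdiction (2022-08-11 to 2022-10-22), pushing the deadline to 2024-01-07.
None of the other events listed affects the running of the period under the stated rules.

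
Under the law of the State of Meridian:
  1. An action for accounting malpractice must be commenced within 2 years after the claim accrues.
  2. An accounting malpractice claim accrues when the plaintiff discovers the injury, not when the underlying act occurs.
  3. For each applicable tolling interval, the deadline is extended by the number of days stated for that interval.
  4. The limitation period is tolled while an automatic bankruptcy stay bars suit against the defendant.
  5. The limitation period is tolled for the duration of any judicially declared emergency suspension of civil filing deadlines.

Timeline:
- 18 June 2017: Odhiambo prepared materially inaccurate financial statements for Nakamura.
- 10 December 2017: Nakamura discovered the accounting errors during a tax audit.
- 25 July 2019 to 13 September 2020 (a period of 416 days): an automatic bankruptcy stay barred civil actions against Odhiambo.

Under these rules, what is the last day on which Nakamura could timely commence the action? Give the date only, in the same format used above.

29 January 2021

Under the discovery rule, the claim accrued on 10 December 2017, when Nakamura discovered the injury — not on the 18 June 2017 date of the underlying act.
The untolled deadline — 2 years after 10 December 2017 — is 10 December 2019.
Because the automatic bankruptcy stay ran from 25 July 2019 to 13 September 2020, the deadline is extended by 416 days to 29 January 2021.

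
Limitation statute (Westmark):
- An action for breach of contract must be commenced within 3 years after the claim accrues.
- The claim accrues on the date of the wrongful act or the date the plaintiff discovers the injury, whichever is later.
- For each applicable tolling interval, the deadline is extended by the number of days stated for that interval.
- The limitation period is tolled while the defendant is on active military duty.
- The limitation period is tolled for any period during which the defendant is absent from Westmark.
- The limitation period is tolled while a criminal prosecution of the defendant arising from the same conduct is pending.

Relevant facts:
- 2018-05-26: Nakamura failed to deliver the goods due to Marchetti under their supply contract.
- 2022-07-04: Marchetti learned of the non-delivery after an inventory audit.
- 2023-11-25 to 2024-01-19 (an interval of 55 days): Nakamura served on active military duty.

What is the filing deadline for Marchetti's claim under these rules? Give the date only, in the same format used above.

2025-08-28

Taking the later of the act (2018-05-26) and discovery (2022-07-04), the claim accrued on 2022-07-04.
Adding the 3 years base period to 2022-07-04 gives a deadline of 2025-07-04, before any tolling.
The defendant's active military service from 2023-11-25 to 2024-01-19 tolled the period for 55 days, extending the deadline to 2025-08-28.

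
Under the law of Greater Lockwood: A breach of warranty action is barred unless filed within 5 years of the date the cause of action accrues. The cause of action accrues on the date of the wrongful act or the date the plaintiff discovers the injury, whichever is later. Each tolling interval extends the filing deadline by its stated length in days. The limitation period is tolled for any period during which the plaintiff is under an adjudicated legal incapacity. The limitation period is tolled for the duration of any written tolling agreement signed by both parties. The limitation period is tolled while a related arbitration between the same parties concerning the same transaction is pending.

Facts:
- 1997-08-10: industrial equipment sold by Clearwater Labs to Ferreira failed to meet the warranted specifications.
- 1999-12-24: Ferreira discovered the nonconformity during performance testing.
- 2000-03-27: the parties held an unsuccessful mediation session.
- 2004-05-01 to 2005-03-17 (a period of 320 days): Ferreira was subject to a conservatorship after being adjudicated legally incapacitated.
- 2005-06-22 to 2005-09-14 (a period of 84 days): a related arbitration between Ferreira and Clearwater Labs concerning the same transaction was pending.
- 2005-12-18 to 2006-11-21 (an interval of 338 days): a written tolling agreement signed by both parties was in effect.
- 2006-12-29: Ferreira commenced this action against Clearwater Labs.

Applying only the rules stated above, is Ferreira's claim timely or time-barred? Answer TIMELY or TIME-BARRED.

Because discovery on 1999-12-24 post-dates the 1997-08-10 act, accrual under the later-of rule falls on 1999-12-24.
The untolled deadline — 5 years after 1999-12-24 — is 2004-12-24.
The plaintiff's legal incapacity from 2004-05-01 to 2005-03-17 tolled the period for 320 days, extending the deadline to 2005-11-09.
The period was tolled for 84 days by the pending related arbitration (2005-06-22 to 2005-09-14), pushing the deadline to 2006-02-01.
Because the written tolling agreement ran from 2005-12-18 to 2006-11-21, the deadline is extended by 338 days to 2007-01-05.
None of the other events listed affects the running of the period under the stated rules.
Filing on 2006-12-29 beat the 2007-01-05 deadline — the action is timely.

TIMELY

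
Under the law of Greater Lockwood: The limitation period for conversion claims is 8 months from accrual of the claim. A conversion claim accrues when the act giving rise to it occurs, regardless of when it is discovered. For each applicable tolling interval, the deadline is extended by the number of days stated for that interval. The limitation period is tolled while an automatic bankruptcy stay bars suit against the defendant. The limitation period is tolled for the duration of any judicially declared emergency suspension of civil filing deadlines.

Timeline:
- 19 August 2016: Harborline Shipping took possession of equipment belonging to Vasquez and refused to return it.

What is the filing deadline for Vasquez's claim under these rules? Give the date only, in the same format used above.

19 April 2017

The limitation period began to run on 19 August 2016.
8 months from 19 August 2016 is 19 April 2017.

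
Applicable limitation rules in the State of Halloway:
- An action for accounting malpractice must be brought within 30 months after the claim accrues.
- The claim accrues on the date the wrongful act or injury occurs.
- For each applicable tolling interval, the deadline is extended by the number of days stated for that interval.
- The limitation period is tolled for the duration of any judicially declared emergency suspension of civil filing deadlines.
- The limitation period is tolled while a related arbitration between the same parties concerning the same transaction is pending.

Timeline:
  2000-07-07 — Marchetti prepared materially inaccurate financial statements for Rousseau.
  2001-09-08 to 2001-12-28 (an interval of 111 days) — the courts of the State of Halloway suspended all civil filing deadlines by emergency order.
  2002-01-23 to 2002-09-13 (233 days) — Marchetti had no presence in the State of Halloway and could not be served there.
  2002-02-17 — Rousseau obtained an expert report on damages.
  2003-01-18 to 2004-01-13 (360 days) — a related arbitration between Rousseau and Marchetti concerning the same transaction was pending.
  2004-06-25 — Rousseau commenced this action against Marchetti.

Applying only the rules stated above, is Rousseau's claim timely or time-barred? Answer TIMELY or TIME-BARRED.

The limitation period began to run on 2000-07-07.
Adding the 30 months base period to 2000-07-07 gives a deadline of 2003-01-07, before any tolling.
The emergency suspension of filing deadlines from 2001-09-08 to 2001-12-28 tolled the period for 111 days, extending the deadline to 2003-04-28.
The period was tolled for 360 days by the pending related arbitration (2003-01-18 to 2004-01-13), pushing the deadline to 2004-04-22.
The defendant's absence from the jurisdiction from 2002-01-23 to 2002-09-13 does not toll the period, because no stated rule makes the defendant's absence a tolling event.
The other events in the timeline have no effect on the limitation period under the stated rules.
Filing on 2004-06-25 missed the 2004-04-22 deadline — the action is time-barred.

TIME-BARRED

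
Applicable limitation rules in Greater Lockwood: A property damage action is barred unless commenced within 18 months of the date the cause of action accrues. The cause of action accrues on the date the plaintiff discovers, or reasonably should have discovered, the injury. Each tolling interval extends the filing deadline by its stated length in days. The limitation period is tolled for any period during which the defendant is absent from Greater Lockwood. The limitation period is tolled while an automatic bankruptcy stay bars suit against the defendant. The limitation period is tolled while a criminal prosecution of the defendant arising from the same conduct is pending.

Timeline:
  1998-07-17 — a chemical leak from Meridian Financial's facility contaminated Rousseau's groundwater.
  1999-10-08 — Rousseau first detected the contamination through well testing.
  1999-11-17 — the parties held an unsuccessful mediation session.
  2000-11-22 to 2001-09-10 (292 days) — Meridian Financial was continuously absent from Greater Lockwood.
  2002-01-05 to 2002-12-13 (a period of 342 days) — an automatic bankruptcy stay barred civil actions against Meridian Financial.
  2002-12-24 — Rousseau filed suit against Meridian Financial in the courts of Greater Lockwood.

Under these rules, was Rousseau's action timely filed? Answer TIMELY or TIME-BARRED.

Under the discovery rule, the claim accrued on 1999-10-08, when Rousseau discovered the injury — not on the 1998-07-17 date of the underlying act.
The untolled deadline — 18 months after 1999-10-08 — is 2001-04-08.
Because the defendant's absence from the jurisdiction ran from 2000-11-22 to 2001-09-10, the deadline is extended by 292 days to 2002-01-25.
The period was tolled for 342 days by the automatic bankruptcy stay (2002-01-05 to 2002-12-13), pushing the deadline to 2003-01-02.
Nothing else in the chronology tolls or restarts the period.
Filing on 2002-12-24 beat the 2003-01-02 deadline — the action is timely.

TIMELY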